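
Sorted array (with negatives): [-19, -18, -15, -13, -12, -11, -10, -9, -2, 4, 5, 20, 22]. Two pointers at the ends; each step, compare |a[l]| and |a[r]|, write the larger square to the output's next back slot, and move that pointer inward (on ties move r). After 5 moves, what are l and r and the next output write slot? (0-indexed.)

[0,12] |-19|<=|22| out[12]=484 → r--
[0,11] |-19|<=|20| out[11]=400 → r--
[0,10] |-19|>|5| out[10]=361 → l++
[1,10] |-18|>|5| out[9]=324 → l++
[2,10] |-15|>|5| out[8]=225 → l++

l=3, r=10, next write slot=7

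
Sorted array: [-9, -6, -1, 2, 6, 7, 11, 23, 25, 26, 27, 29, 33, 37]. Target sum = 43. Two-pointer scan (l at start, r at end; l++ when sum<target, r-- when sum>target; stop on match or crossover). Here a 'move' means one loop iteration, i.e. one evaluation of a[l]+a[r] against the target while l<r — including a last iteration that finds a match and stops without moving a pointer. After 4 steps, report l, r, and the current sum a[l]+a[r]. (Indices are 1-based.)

l=1 r=14: -9+37=28 <43, l++
l=2 r=14: -6+37=31 <43, l++
l=3 r=14: -1+37=36 <43, l++
l=4 r=14: 2+37=39 <43, l++

l=5, r=14, sum=43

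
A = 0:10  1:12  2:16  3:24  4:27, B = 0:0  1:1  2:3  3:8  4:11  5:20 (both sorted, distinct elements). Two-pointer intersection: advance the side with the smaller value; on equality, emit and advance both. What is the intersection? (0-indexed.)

[i=0,j=0] 10>0 → j++
[i=0,j=1] 10>1 → j++
[i=0,j=2] 10>3 → j++
[i=0,j=3] 10>8 → j++
[i=0,j=4] 10<11 → i++
[i=1,j=4] 12>11 → j++
[i=1,j=5] 12<20 → i++
[i=2,j=5] 16<20 → i++
[i=3,j=5] 24>20 → j++

intersection = []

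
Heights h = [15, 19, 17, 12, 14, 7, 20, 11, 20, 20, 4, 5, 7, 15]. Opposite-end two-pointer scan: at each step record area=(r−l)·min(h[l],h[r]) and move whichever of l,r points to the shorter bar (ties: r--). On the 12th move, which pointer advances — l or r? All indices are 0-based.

r

[0,13] min(15,15)*13=195 best=195 * → r--
[0,12] min(15,7)*12=84 best=195 → r--
[0,11] min(15,5)*11=55 best=195 → r--
[0,10] min(15,4)*10=40 best=195 → r--
[0,9] min(15,20)*9=135 best=195 → l++
[1,9] min(19,20)*8=152 best=195 → l++
[2,9] min(17,20)*7=119 best=195 → l++
[3,9] min(12,20)*6=72 best=195 → l++
[4,9] min(14,20)*5=70 best=195 → l++
[5,9] min(7,20)*4=28 best=195 → l++
[6,9] min(20,20)*3=60 best=195 → r--
[6,8] min(20,20)*2=40 best=195 → r--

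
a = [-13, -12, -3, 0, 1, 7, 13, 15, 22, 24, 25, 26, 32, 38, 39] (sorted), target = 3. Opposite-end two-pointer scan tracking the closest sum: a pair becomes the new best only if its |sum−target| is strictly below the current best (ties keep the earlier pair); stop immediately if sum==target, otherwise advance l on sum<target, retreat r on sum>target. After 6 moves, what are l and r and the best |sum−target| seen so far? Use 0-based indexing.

l=0, r=8, best |Δ|=8

l=0 r=14: -13+39=26 d=23 *, r--
l=0 r=13: -13+38=25 d=22 *, r--
l=0 r=12: -13+32=19 d=16 *, r--
l=0 r=11: -13+26=13 d=10 *, r--
l=0 r=10: -13+25=12 d=9 *, r--
l=0 r=9: -13+24=11 d=8 *, r--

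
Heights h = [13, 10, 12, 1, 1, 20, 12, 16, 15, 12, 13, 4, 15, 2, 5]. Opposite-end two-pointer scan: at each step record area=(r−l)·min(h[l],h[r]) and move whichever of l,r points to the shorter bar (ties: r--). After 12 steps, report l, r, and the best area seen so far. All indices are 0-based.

[0,14] min(13,5)*14=70 best=70 * → r--
[0,13] min(13,2)*13=26 best=70 → r--
[0,12] min(13,15)*12=156 best=156 * → l++
[1,12] min(10,15)*11=110 best=156 → l++
[2,12] min(12,15)*10=120 best=156 → l++
[3,12] min(1,15)*9=9 best=156 → l++
[4,12] min(1,15)*8=8 best=156 → l++
[5,12] min(20,15)*7=105 best=156 → r--
[5,11] min(20,4)*6=24 best=156 → r--
[5,10] min(20,13)*5=65 best=156 → r--
[5,9] min(20,12)*4=48 best=156 → r--
[5,8] min(20,15)*3=45 best=156 → r--

l=5, r=7, best area=156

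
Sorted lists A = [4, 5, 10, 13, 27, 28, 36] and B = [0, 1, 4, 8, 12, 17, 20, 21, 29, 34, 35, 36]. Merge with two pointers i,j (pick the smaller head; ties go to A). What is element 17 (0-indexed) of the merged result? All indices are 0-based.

merged[17] = 36

[i=0,j=0] A[i]=4>B[j]=0 take 0 → j++
[i=0,j=1] A[i]=4>B[j]=1 take 1 → j++
[i=0,j=2] A[i]=4<=B[j]=4 take 4 → i++
[i=1,j=2] A[i]=5>B[j]=4 take 4 → j++
[i=1,j=3] A[i]=5<=B[j]=8 take 5 → i++
[i=2,j=3] A[i]=10>B[j]=8 take 8 → j++
[i=2,j=4] A[i]=10<=B[j]=12 take 10 → i++
[i=3,j=4] A[i]=13>B[j]=12 take 12 → j++
[i=3,j=5] A[i]=13<=B[j]=17 take 13 → i++
[i=4,j=5] A[i]=27>B[j]=17 take 17 → j++
[i=4,j=6] A[i]=27>B[j]=20 take 20 → j++
[i=4,j=7] A[i]=27>B[j]=21 take 21 → j++
[i=4,j=8] A[i]=27<=B[j]=29 take 27 → i++
[i=5,j=8] A[i]=28<=B[j]=29 take 28 → i++
[i=6,j=8] A[i]=36>B[j]=29 take 29 → j++
[i=6,j=9] A[i]=36>B[j]=34 take 34 → j++
[i=6,j=10] A[i]=36>B[j]=35 take 35 → j++
[i=6,j=11] A[i]=36<=B[j]=36 take 36 → i++
[i=7,j=11] A done, take B[j]=36 → j++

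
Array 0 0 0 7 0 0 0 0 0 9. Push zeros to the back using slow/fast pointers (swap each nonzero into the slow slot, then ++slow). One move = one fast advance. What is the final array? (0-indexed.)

[7, 9, 0, 0, 0, 0, 0, 0, 0, 0]

slow=0 fast=0: a[fast]=0, fast++
slow=0 fast=1: a[fast]=0, fast++
slow=0 fast=2: a[fast]=0, fast++
slow=0 fast=3: a[fast]=7≠0 swap→a[0]=7, slow++,fast++
slow=1 fast=4: a[fast]=0, fast++
slow=1 fast=5: a[fast]=0, fast++
slow=1 fast=6: a[fast]=0, fast++
slow=1 fast=7: a[fast]=0, fast++
slow=1 fast=8: a[fast]=0, fast++
slow=1 fast=9: a[fast]=9≠0 swap→a[1]=9, slow++,fast++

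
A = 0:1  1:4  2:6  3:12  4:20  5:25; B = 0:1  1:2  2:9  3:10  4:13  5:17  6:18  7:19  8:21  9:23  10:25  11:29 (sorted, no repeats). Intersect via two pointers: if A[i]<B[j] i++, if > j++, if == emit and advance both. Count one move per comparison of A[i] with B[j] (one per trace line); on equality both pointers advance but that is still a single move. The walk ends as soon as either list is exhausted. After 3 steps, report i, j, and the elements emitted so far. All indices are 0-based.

i=2, j=2, emitted=[1]

i=0 j=0: 1==1 emit, i++,j++
i=1 j=1: 4>2, j++
i=1 j=2: 4<9, i++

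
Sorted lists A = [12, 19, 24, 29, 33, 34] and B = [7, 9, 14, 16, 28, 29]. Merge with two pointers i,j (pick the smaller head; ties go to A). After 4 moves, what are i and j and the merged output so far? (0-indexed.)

i=1, j=3, merged so far=[7, 9, 12, 14]

i=0 j=0: A[i]=12>B[j]=7 take 7, j++
i=0 j=1: A[i]=12>B[j]=9 take 9, j++
i=0 j=2: A[i]=12<=B[j]=14 take 12, i++
i=1 j=2: A[i]=19>B[j]=14 take 14, j++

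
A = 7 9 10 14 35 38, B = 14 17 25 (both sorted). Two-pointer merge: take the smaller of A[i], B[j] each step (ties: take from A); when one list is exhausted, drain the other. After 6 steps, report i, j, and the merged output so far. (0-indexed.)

i=4, j=2, merged so far=[7, 9, 10, 14, 14, 17]

i=0 j=0: A[i]=7<=B[j]=14 take 7, i++
i=1 j=0: A[i]=9<=B[j]=14 take 9, i++
i=2 j=0: A[i]=10<=B[j]=14 take 10, i++
i=3 j=0: A[i]=14<=B[j]=14 take 14, i++
i=4 j=0: A[i]=35>B[j]=14 take 14, j++
i=4 j=1: A[i]=35>B[j]=17 take 17, j++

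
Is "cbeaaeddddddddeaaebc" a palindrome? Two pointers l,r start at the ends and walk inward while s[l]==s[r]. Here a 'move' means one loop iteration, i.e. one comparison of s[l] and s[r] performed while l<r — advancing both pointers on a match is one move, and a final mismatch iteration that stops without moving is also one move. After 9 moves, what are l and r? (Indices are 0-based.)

l=9, r=10

[0,19] 'c'=='c' → l++,r--
[1,18] 'b'=='b' → l++,r--
[2,17] 'e'=='e' → l++,r--
[3,16] 'a'=='a' → l++,r--
[4,15] 'a'=='a' → l++,r--
[5,14] 'e'=='e' → l++,r--
[6,13] 'd'=='d' → l++,r--
[7,12] 'd'=='d' → l++,r--
[8,11] 'd'=='d' → l++,r--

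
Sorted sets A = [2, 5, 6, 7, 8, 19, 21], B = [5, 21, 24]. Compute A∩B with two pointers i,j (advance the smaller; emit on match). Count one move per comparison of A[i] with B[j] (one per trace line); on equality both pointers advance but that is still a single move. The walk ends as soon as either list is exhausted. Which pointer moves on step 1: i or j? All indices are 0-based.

[i=0,j=0] 2<5 → i++

i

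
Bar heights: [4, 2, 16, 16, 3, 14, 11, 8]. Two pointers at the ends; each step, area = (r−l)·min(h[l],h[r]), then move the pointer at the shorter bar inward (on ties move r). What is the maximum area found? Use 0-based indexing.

max area = 44

l=0 r=7: min(4,8)*7=28 best=28 *, l++
l=1 r=7: min(2,8)*6=12 best=28, l++
l=2 r=7: min(16,8)*5=40 best=40 *, r--
l=2 r=6: min(16,11)*4=44 best=44 *, r--
l=2 r=5: min(16,14)*3=42 best=44, r--
l=2 r=4: min(16,3)*2=6 best=44, r--
l=2 r=3: min(16,16)*1=16 best=44, r--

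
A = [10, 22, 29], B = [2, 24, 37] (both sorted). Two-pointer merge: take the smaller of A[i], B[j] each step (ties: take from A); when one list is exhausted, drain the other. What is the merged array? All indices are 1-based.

[2, 10, 22, 24, 29, 37]

i=1 j=1: A[i]=10>B[j]=2 take 2, j++
i=1 j=2: A[i]=10<=B[j]=24 take 10, i++
i=2 j=2: A[i]=22<=B[j]=24 take 22, i++
i=3 j=2: A[i]=29>B[j]=24 take 24, j++
i=3 j=3: A[i]=29<=B[j]=37 take 29, i++
i=4 j=3: A done, take B[j]=37, j++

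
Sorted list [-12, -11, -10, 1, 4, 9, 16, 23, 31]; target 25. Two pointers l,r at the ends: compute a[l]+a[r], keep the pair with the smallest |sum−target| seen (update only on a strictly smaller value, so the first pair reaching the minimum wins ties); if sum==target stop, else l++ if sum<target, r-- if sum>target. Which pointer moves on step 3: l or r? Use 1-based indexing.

[1,9] -12+31=19 d=6 * → l++
[2,9] -11+31=20 d=5 * → l++
[3,9] -10+31=21 d=4 * → l++

l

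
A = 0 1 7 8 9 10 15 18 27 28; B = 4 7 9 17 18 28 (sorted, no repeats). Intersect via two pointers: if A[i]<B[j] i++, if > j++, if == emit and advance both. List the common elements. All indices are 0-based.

intersection = [7, 9, 18, 28]

i=0 j=0: 0<4, i++
i=1 j=0: 1<4, i++
i=2 j=0: 7>4, j++
i=2 j=1: 7==7 emit, i++,j++
i=3 j=2: 8<9, i++
i=4 j=2: 9==9 emit, i++,j++
i=5 j=3: 10<17, i++
i=6 j=3: 15<17, i++
i=7 j=3: 18>17, j++
i=7 j=4: 18==18 emit, i++,j++
i=8 j=5: 27<28, i++
i=9 j=5: 28==28 emit, i++,j++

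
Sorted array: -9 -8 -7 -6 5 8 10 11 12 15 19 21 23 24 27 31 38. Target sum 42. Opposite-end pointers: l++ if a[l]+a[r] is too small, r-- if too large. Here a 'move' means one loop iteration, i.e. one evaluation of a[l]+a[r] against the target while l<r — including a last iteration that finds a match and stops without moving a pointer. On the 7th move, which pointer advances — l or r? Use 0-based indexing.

[0,16] -9+38=29 <42 → l++
[1,16] -8+38=30 <42 → l++
[2,16] -7+38=31 <42 → l++
[3,16] -6+38=32 <42 → l++
[4,16] 5+38=43 >42 → r--
[4,15] 5+31=36 <42 → l++
[5,15] 8+31=39 <42 → l++

l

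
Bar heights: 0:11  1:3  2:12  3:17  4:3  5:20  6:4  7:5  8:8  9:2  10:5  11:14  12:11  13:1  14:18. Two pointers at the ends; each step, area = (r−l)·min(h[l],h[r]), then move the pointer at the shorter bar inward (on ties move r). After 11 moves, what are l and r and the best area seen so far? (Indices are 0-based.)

[0,14] min(11,18)*14=154 best=154 * → l++
[1,14] min(3,18)*13=39 best=154 → l++
[2,14] min(12,18)*12=144 best=154 → l++
[3,14] min(17,18)*11=187 best=187 * → l++
[4,14] min(3,18)*10=30 best=187 → l++
[5,14] min(20,18)*9=162 best=187 → r--
[5,13] min(20,1)*8=8 best=187 → r--
[5,12] min(20,11)*7=77 best=187 → r--
[5,11] min(20,14)*6=84 best=187 → r--
[5,10] min(20,5)*5=25 best=187 → r--
[5,9] min(20,2)*4=8 best=187 → r--

l=5, r=8, best area=187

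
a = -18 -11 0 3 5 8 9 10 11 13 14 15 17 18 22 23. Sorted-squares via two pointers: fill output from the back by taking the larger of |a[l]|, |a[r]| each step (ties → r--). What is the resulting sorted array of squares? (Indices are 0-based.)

[0, 9, 25, 64, 81, 100, 121, 121, 169, 196, 225, 289, 324, 324, 484, 529]

l=0 r=15: |-18|<=|23| out[15]=529, r--
l=0 r=14: |-18|<=|22| out[14]=484, r--
l=0 r=13: |-18|<=|18| out[13]=324, r--
l=0 r=12: |-18|>|17| out[12]=324, l++
l=1 r=12: |-11|<=|17| out[11]=289, r--
l=1 r=11: |-11|<=|15| out[10]=225, r--
l=1 r=10: |-11|<=|14| out[9]=196, r--
l=1 r=9: |-11|<=|13| out[8]=169, r--
l=1 r=8: |-11|<=|11| out[7]=121, r--
l=1 r=7: |-11|>|10| out[6]=121, l++
l=2 r=7: |0|<=|10| out[5]=100, r--
l=2 r=6: |0|<=|9| out[4]=81, r--
l=2 r=5: |0|<=|8| out[3]=64, r--
l=2 r=4: |0|<=|5| out[2]=25, r--
l=2 r=3: |0|<=|3| out[1]=9, r--
l=2 r=2: |0|<=|0| out[0]=0, r--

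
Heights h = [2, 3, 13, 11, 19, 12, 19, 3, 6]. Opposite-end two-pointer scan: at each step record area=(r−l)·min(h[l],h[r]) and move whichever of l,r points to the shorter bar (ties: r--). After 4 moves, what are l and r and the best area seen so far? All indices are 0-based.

l=0 r=8: min(2,6)*8=16 best=16 *, l++
l=1 r=8: min(3,6)*7=21 best=21 *, l++
l=2 r=8: min(13,6)*6=36 best=36 *, r--
l=2 r=7: min(13,3)*5=15 best=36, r--

l=2, r=6, best area=36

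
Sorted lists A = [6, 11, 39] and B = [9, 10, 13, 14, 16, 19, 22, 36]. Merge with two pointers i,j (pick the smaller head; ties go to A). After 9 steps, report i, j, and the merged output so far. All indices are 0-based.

i=2, j=7, merged so far=[6, 9, 10, 11, 13, 14, 16, 19, 22]

[i=0,j=0] A[i]=6<=B[j]=9 take 6 → i++
[i=1,j=0] A[i]=11>B[j]=9 take 9 → j++
[i=1,j=1] A[i]=11>B[j]=10 take 10 → j++
[i=1,j=2] A[i]=11<=B[j]=13 take 11 → i++
[i=2,j=2] A[i]=39>B[j]=13 take 13 → j++
[i=2,j=3] A[i]=39>B[j]=14 take 14 → j++
[i=2,j=4] A[i]=39>B[j]=16 take 16 → j++
[i=2,j=5] A[i]=39>B[j]=19 take 19 → j++
[i=2,j=6] A[i]=39>B[j]=22 take 22 → j++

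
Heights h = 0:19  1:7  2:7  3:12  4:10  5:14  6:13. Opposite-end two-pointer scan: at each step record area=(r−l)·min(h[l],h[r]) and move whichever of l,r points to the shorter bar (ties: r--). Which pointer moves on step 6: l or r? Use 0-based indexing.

r

l=0 r=6: min(19,13)*6=78 best=78 *, r--
l=0 r=5: min(19,14)*5=70 best=78, r--
l=0 r=4: min(19,10)*4=40 best=78, r--
l=0 r=3: min(19,12)*3=36 best=78, r--
l=0 r=2: min(19,7)*2=14 best=78, r--
l=0 r=1: min(19,7)*1=7 best=78, r--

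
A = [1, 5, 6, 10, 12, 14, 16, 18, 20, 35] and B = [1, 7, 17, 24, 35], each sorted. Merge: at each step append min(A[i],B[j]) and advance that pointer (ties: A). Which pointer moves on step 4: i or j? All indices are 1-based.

i=1 j=1: A[i]=1<=B[j]=1 take 1, i++
i=2 j=1: A[i]=5>B[j]=1 take 1, j++
i=2 j=2: A[i]=5<=B[j]=7 take 5, i++
i=3 j=2: A[i]=6<=B[j]=7 take 6, i++

i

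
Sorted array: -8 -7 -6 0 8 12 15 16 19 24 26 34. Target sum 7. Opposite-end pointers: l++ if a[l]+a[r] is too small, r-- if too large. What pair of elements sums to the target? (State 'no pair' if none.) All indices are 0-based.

(-8, 15)

l=0 r=11: -8+34=26 >7, r--
l=0 r=10: -8+26=18 >7, r--
l=0 r=9: -8+24=16 >7, r--
l=0 r=8: -8+19=11 >7, r--
l=0 r=7: -8+16=8 >7, r--
l=0 r=6: -8+15=7, found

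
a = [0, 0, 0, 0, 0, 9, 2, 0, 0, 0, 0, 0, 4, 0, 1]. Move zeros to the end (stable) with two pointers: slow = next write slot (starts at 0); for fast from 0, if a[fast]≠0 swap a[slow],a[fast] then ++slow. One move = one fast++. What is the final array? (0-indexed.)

slow=0 fast=0: a[fast]=0, fast++
slow=0 fast=1: a[fast]=0, fast++
slow=0 fast=2: a[fast]=0, fast++
slow=0 fast=3: a[fast]=0, fast++
slow=0 fast=4: a[fast]=0, fast++
slow=0 fast=5: a[fast]=9≠0 swap→a[0]=9, slow++,fast++
slow=1 fast=6: a[fast]=2≠0 swap→a[1]=2, slow++,fast++
slow=2 fast=7: a[fast]=0, fast++
slow=2 fast=8: a[fast]=0, fast++
slow=2 fast=9: a[fast]=0, fast++
slow=2 fast=10: a[fast]=0, fast++
slow=2 fast=11: a[fast]=0, fast++
slow=2 fast=12: a[fast]=4≠0 swap→a[2]=4, slow++,fast++
slow=3 fast=13: a[fast]=0, fast++
slow=3 fast=14: a[fast]=1≠0 swap→a[3]=1, slow++,fast++

[9, 2, 4, 1, 0, 0, 0, 0, 0, 0, 0, 0, 0, 0, 0]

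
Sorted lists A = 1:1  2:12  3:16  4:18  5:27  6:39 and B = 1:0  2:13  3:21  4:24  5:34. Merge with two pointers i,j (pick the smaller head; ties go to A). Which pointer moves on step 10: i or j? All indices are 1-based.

[i=1,j=1] A[i]=1>B[j]=0 take 0 → j++
[i=1,j=2] A[i]=1<=B[j]=13 take 1 → i++
[i=2,j=2] A[i]=12<=B[j]=13 take 12 → i++
[i=3,j=2] A[i]=16>B[j]=13 take 13 → j++
[i=3,j=3] A[i]=16<=B[j]=21 take 16 → i++
[i=4,j=3] A[i]=18<=B[j]=21 take 18 → i++
[i=5,j=3] A[i]=27>B[j]=21 take 21 → j++
[i=5,j=4] A[i]=27>B[j]=24 take 24 → j++
[i=5,j=5] A[i]=27<=B[j]=34 take 27 → i++
[i=6,j=5] A[i]=39>B[j]=34 take 34 → j++

j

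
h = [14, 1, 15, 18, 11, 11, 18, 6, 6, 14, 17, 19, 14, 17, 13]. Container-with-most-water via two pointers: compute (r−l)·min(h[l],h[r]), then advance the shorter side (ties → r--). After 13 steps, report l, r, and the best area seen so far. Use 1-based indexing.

l=11, r=12, best area=182

[1,15] min(14,13)*14=182 best=182 * → r--
[1,14] min(14,17)*13=182 best=182 → l++
[2,14] min(1,17)*12=12 best=182 → l++
[3,14] min(15,17)*11=165 best=182 → l++
[4,14] min(18,17)*10=170 best=182 → r--
[4,13] min(18,14)*9=126 best=182 → r--
[4,12] min(18,19)*8=144 best=182 → l++
[5,12] min(11,19)*7=77 best=182 → l++
[6,12] min(11,19)*6=66 best=182 → l++
[7,12] min(18,19)*5=90 best=182 → l++
[8,12] min(6,19)*4=24 best=182 → l++
[9,12] min(6,19)*3=18 best=182 → l++
[10,12] min(14,19)*2=28 best=182 → l++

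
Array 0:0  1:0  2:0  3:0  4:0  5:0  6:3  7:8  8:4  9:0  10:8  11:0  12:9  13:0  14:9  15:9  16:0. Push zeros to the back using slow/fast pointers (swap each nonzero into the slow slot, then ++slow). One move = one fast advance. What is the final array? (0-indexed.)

(s=0,f=0) a[fast]=0 → fast++
(s=0,f=1) a[fast]=0 → fast++
(s=0,f=2) a[fast]=0 → fast++
(s=0,f=3) a[fast]=0 → fast++
(s=0,f=4) a[fast]=0 → fast++
(s=0,f=5) a[fast]=0 → fast++
(s=0,f=6) a[fast]=3≠0 swap→a[0]=3 → slow++,fast++
(s=1,f=7) a[fast]=8≠0 swap→a[1]=8 → slow++,fast++
(s=2,f=8) a[fast]=4≠0 swap→a[2]=4 → slow++,fast++
(s=3,f=9) a[fast]=0 → fast++
(s=3,f=10) a[fast]=8≠0 swap→a[3]=8 → slow++,fast++
(s=4,f=11) a[fast]=0 → fast++
(s=4,f=12) a[fast]=9≠0 swap→a[4]=9 → slow++,fast++
(s=5,f=13) a[fast]=0 → fast++
(s=5,f=14) a[fast]=9≠0 swap→a[5]=9 → slow++,fast++
(s=6,f=15) a[fast]=9≠0 swap→a[6]=9 → slow++,fast++
(s=7,f=16) a[fast]=0 → fast++

[3, 8, 4, 8, 9, 9, 9, 0, 0, 0, 0, 0, 0, 0, 0, 0, 0]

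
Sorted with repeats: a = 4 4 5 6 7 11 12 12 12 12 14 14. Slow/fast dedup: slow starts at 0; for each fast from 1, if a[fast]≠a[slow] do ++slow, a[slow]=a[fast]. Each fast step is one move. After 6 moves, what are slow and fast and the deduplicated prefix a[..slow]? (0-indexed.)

slow=0 fast=1: a[fast]=4=a[slow] dup, fast++
slow=0 fast=2: a[fast]=5≠a[slow]=4 write a[1]=5, slow++,fast++
slow=1 fast=3: a[fast]=6≠a[slow]=5 write a[2]=6, slow++,fast++
slow=2 fast=4: a[fast]=7≠a[slow]=6 write a[3]=7, slow++,fast++
slow=3 fast=5: a[fast]=11≠a[slow]=7 write a[4]=11, slow++,fast++
slow=4 fast=6: a[fast]=12≠a[slow]=11 write a[5]=12, slow++,fast++

slow=5, fast=7, prefix=[4, 5, 6, 7, 11, 12]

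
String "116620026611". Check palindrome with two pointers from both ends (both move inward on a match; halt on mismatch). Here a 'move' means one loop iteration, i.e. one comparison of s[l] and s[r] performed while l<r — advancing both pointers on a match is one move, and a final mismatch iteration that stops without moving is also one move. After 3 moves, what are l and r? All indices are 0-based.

l=3, r=8

[0,11] '1'=='1' → l++,r--
[1,10] '1'=='1' → l++,r--
[2,9] '6'=='6' → l++,r--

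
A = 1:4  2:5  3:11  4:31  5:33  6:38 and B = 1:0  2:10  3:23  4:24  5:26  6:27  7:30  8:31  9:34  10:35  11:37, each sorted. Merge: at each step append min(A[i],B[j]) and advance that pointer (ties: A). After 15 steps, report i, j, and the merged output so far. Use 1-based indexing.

i=6, j=11, merged so far=[0, 4, 5, 10, 11, 23, 24, 26, 27, 30, 31, 31, 33, 34, 35]

[i=1,j=1] A[i]=4>B[j]=0 take 0 → j++
[i=1,j=2] A[i]=4<=B[j]=10 take 4 → i++
[i=2,j=2] A[i]=5<=B[j]=10 take 5 → i++
[i=3,j=2] A[i]=11>B[j]=10 take 10 → j++
[i=3,j=3] A[i]=11<=B[j]=23 take 11 → i++
[i=4,j=3] A[i]=31>B[j]=23 take 23 → j++
[i=4,j=4] A[i]=31>B[j]=24 take 24 → j++
[i=4,j=5] A[i]=31>B[j]=26 take 26 → j++
[i=4,j=6] A[i]=31>B[j]=27 take 27 → j++
[i=4,j=7] A[i]=31>B[j]=30 take 30 → j++
[i=4,j=8] A[i]=31<=B[j]=31 take 31 → i++
[i=5,j=8] A[i]=33>B[j]=31 take 31 → j++
[i=5,j=9] A[i]=33<=B[j]=34 take 33 → i++
[i=6,j=9] A[i]=38>B[j]=34 take 34 → j++
[i=6,j=10] A[i]=38>B[j]=35 take 35 → j++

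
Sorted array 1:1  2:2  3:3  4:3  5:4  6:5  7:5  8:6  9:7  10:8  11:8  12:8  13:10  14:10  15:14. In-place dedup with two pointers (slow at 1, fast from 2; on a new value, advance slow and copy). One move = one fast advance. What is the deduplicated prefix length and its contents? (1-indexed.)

slow=1 fast=2: a[fast]=2≠a[slow]=1 write a[2]=2, slow++,fast++
slow=2 fast=3: a[fast]=3≠a[slow]=2 write a[3]=3, slow++,fast++
slow=3 fast=4: a[fast]=3=a[slow] dup, fast++
slow=3 fast=5: a[fast]=4≠a[slow]=3 write a[4]=4, slow++,fast++
slow=4 fast=6: a[fast]=5≠a[slow]=4 write a[5]=5, slow++,fast++
slow=5 fast=7: a[fast]=5=a[slow] dup, fast++
slow=5 fast=8: a[fast]=6≠a[slow]=5 write a[6]=6, slow++,fast++
slow=6 fast=9: a[fast]=7≠a[slow]=6 write a[7]=7, slow++,fast++
slow=7 fast=10: a[fast]=8≠a[slow]=7 write a[8]=8, slow++,fast++
slow=8 fast=11: a[fast]=8=a[slow] dup, fast++
slow=8 fast=12: a[fast]=8=a[slow] dup, fast++
slow=8 fast=13: a[fast]=10≠a[slow]=8 write a[9]=10, slow++,fast++
slow=9 fast=14: a[fast]=10=a[slow] dup, fast++
slow=9 fast=15: a[fast]=14≠a[slow]=10 write a[10]=14, slow++,fast++

length 10; prefix = [1, 2, 3, 4, 5, 6, 7, 8, 10, 14]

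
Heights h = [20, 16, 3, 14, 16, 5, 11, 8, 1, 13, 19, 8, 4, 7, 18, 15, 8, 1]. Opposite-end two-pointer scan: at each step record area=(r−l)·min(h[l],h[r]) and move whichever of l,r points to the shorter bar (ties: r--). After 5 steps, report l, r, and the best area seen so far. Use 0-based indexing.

[0,17] min(20,1)*17=17 best=17 * → r--
[0,16] min(20,8)*16=128 best=128 * → r--
[0,15] min(20,15)*15=225 best=225 * → r--
[0,14] min(20,18)*14=252 best=252 * → r--
[0,13] min(20,7)*13=91 best=252 → r--

l=0, r=12, best area=252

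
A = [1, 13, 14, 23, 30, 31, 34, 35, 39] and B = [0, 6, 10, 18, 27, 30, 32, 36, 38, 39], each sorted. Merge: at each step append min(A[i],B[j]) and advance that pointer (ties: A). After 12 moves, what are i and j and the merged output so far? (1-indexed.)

i=7, j=7, merged so far=[0, 1, 6, 10, 13, 14, 18, 23, 27, 30, 30, 31]

[i=1,j=1] A[i]=1>B[j]=0 take 0 → j++
[i=1,j=2] A[i]=1<=B[j]=6 take 1 → i++
[i=2,j=2] A[i]=13>B[j]=6 take 6 → j++
[i=2,j=3] A[i]=13>B[j]=10 take 10 → j++
[i=2,j=4] A[i]=13<=B[j]=18 take 13 → i++
[i=3,j=4] A[i]=14<=B[j]=18 take 14 → i++
[i=4,j=4] A[i]=23>B[j]=18 take 18 → j++
[i=4,j=5] A[i]=23<=B[j]=27 take 23 → i++
[i=5,j=5] A[i]=30>B[j]=27 take 27 → j++
[i=5,j=6] A[i]=30<=B[j]=30 take 30 → i++
[i=6,j=6] A[i]=31>B[j]=30 take 30 → j++
[i=6,j=7] A[i]=31<=B[j]=32 take 31 → i++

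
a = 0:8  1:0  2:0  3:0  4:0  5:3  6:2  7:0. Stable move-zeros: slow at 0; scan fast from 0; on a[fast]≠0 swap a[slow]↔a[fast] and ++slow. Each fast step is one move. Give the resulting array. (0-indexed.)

(s=0,f=0) a[fast]=8≠0 swap→a[0]=8 → slow++,fast++
(s=1,f=1) a[fast]=0 → fast++
(s=1,f=2) a[fast]=0 → fast++
(s=1,f=3) a[fast]=0 → fast++
(s=1,f=4) a[fast]=0 → fast++
(s=1,f=5) a[fast]=3≠0 swap→a[1]=3 → slow++,fast++
(s=2,f=6) a[fast]=2≠0 swap→a[2]=2 → slow++,fast++
(s=3,f=7) a[fast]=0 → fast++

[8, 3, 2, 0, 0, 0, 0, 0]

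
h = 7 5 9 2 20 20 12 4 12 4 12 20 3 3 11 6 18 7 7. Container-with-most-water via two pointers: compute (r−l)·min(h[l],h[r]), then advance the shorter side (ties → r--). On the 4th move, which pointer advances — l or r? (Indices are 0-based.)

l

l=0 r=18: min(7,7)*18=126 best=126 *, r--
l=0 r=17: min(7,7)*17=119 best=126, r--
l=0 r=16: min(7,18)*16=112 best=126, l++
l=1 r=16: min(5,18)*15=75 best=126, l++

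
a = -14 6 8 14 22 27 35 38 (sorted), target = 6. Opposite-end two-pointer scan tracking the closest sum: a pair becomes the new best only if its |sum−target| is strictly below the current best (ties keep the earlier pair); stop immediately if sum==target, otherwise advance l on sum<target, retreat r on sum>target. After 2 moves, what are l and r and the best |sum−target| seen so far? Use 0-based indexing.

[0,7] -14+38=24 d=18 * → r--
[0,6] -14+35=21 d=15 * → r--

l=0, r=5, best |Δ|=15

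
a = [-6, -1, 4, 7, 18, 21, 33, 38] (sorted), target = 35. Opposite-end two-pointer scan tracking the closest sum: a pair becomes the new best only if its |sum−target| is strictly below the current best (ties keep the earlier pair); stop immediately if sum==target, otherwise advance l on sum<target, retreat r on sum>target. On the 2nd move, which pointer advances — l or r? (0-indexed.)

r

l=0 r=7: -6+38=32 d=3 *, l++
l=1 r=7: -1+38=37 d=2 *, r--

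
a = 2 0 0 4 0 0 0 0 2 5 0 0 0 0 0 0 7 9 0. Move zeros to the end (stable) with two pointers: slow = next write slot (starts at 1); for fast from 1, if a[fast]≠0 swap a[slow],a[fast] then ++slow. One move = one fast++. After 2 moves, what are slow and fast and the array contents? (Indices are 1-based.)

slow=1 fast=1: a[fast]=2≠0 swap→a[1]=2, slow++,fast++
slow=2 fast=2: a[fast]=0, fast++

slow=2, fast=3, a=[2, 0, 0, 4, 0, 0, 0, 0, 2, 5, 0, 0, 0, 0, 0, 0, 7, 9, 0]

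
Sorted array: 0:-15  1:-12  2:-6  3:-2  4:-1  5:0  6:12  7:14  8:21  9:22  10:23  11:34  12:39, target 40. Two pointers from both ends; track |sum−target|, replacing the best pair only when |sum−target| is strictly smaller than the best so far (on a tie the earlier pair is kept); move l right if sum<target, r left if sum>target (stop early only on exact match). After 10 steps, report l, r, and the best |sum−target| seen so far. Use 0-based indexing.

[0,12] -15+39=24 d=16 * → l++
[1,12] -12+39=27 d=13 * → l++
[2,12] -6+39=33 d=7 * → l++
[3,12] -2+39=37 d=3 * → l++
[4,12] -1+39=38 d=2 * → l++
[5,12] 0+39=39 d=1 * → l++
[6,12] 12+39=51 d=11 → r--
[6,11] 12+34=46 d=6 → r--
[6,10] 12+23=35 d=5 → l++
[7,10] 14+23=37 d=3 → l++

l=8, r=10, best |Δ|=1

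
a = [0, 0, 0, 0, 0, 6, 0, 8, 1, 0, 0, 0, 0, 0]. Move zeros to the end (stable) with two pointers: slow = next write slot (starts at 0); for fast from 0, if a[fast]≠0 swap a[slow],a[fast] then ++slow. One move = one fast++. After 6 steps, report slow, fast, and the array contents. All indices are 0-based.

slow=1, fast=6, a=[6, 0, 0, 0, 0, 0, 0, 8, 1, 0, 0, 0, 0, 0]

(s=0,f=0) a[fast]=0 → fast++
(s=0,f=1) a[fast]=0 → fast++
(s=0,f=2) a[fast]=0 → fast++
(s=0,f=3) a[fast]=0 → fast++
(s=0,f=4) a[fast]=0 → fast++
(s=0,f=5) a[fast]=6≠0 swap→a[0]=6 → slow++,fast++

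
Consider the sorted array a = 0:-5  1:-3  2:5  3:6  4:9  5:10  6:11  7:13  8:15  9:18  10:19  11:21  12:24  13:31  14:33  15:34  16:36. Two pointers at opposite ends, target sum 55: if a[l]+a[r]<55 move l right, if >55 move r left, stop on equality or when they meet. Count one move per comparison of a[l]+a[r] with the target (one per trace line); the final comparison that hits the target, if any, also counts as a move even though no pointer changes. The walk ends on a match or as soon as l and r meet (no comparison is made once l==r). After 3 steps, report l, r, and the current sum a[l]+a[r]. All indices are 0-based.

l=3, r=16, sum=42

[0,16] -5+36=31 <55 → l++
[1,16] -3+36=33 <55 → l++
[2,16] 5+36=41 <55 → l++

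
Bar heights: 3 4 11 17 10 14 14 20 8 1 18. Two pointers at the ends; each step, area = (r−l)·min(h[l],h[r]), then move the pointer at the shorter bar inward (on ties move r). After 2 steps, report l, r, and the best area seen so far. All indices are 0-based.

l=2, r=10, best area=36

l=0 r=10: min(3,18)*10=30 best=30 *, l++
l=1 r=10: min(4,18)*9=36 best=36 *, l++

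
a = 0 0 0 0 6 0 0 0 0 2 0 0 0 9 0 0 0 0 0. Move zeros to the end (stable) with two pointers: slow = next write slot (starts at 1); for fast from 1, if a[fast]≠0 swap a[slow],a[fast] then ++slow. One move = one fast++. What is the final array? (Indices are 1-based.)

[6, 2, 9, 0, 0, 0, 0, 0, 0, 0, 0, 0, 0, 0, 0, 0, 0, 0, 0]

slow=1 fast=1: a[fast]=0, fast++
slow=1 fast=2: a[fast]=0, fast++
slow=1 fast=3: a[fast]=0, fast++
slow=1 fast=4: a[fast]=0, fast++
slow=1 fast=5: a[fast]=6≠0 swap→a[1]=6, slow++,fast++
slow=2 fast=6: a[fast]=0, fast++
slow=2 fast=7: a[fast]=0, fast++
slow=2 fast=8: a[fast]=0, fast++
slow=2 fast=9: a[fast]=0, fast++
slow=2 fast=10: a[fast]=2≠0 swap→a[2]=2, slow++,fast++
slow=3 fast=11: a[fast]=0, fast++
slow=3 fast=12: a[fast]=0, fast++
slow=3 fast=13: a[fast]=0, fast++
slow=3 fast=14: a[fast]=9≠0 swap→a[3]=9, slow++,fast++
slow=4 fast=15: a[fast]=0, fast++
slow=4 fast=16: a[fast]=0, fast++
slow=4 fast=17: a[fast]=0, fast++
slow=4 fast=18: a[fast]=0, fast++
slow=4 fast=19: a[fast]=0, fast++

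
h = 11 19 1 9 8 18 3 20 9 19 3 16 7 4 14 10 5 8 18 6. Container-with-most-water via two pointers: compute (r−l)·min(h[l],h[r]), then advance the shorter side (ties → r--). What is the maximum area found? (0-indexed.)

max area = 306

l=0 r=19: min(11,6)*19=114 best=114 *, r--
l=0 r=18: min(11,18)*18=198 best=198 *, l++
l=1 r=18: min(19,18)*17=306 best=306 *, r--
l=1 r=17: min(19,8)*16=128 best=306, r--
l=1 r=16: min(19,5)*15=75 best=306, r--
l=1 r=15: min(19,10)*14=140 best=306, r--
l=1 r=14: min(19,14)*13=182 best=306, r--
l=1 r=13: min(19,4)*12=48 best=306, r--
l=1 r=12: min(19,7)*11=77 best=306, r--
l=1 r=11: min(19,16)*10=160 best=306, r--
l=1 r=10: min(19,3)*9=27 best=306, r--
l=1 r=9: min(19,19)*8=152 best=306, r--
l=1 r=8: min(19,9)*7=63 best=306, r--
l=1 r=7: min(19,20)*6=114 best=306, l++
l=2 r=7: min(1,20)*5=5 best=306, l++
l=3 r=7: min(9,20)*4=36 best=306, l++
l=4 r=7: min(8,20)*3=24 best=306, l++
l=5 r=7: min(18,20)*2=36 best=306, l++
l=6 r=7: min(3,20)*1=3 best=306, l++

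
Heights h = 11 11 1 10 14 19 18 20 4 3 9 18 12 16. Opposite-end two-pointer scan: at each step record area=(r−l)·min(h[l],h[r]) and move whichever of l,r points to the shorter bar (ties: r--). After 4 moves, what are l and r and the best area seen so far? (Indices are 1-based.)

l=5, r=14, best area=143

l=1 r=14: min(11,16)*13=143 best=143 *, l++
l=2 r=14: min(11,16)*12=132 best=143, l++
l=3 r=14: min(1,16)*11=11 best=143, l++
l=4 r=14: min(10,16)*10=100 best=143, l++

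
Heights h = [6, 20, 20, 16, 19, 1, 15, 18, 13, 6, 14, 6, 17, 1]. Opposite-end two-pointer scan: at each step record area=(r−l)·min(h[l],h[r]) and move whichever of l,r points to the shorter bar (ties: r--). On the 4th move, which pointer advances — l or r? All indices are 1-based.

[1,14] min(6,1)*13=13 best=13 * → r--
[1,13] min(6,17)*12=72 best=72 * → l++
[2,13] min(20,17)*11=187 best=187 * → r--
[2,12] min(20,6)*10=60 best=187 → r--

r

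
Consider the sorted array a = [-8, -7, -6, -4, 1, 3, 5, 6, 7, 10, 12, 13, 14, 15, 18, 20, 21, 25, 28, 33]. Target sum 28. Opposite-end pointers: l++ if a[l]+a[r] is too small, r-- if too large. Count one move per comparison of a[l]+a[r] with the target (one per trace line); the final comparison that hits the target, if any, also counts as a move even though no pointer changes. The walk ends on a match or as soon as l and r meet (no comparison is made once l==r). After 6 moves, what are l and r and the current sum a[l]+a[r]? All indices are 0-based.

[0,19] -8+33=25 <28 → l++
[1,19] -7+33=26 <28 → l++
[2,19] -6+33=27 <28 → l++
[3,19] -4+33=29 >28 → r--
[3,18] -4+28=24 <28 → l++
[4,18] 1+28=29 >28 → r--

l=4, r=17, sum=26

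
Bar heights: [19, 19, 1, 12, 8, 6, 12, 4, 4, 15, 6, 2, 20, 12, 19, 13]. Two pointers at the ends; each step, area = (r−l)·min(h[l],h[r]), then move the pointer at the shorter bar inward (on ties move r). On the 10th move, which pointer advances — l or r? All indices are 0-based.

l

[0,15] min(19,13)*15=195 best=195 * → r--
[0,14] min(19,19)*14=266 best=266 * → r--
[0,13] min(19,12)*13=156 best=266 → r--
[0,12] min(19,20)*12=228 best=266 → l++
[1,12] min(19,20)*11=209 best=266 → l++
[2,12] min(1,20)*10=10 best=266 → l++
[3,12] min(12,20)*9=108 best=266 → l++
[4,12] min(8,20)*8=64 best=266 → l++
[5,12] min(6,20)*7=42 best=266 → l++
[6,12] min(12,20)*6=72 best=266 → l++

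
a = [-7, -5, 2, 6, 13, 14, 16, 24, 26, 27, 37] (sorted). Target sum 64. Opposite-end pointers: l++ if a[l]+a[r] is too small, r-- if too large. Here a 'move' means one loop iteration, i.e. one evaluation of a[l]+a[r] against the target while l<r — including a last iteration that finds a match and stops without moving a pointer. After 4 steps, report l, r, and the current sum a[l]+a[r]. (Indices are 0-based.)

l=4, r=10, sum=50

[0,10] -7+37=30 <64 → l++
[1,10] -5+37=32 <64 → l++
[2,10] 2+37=39 <64 → l++
[3,10] 6+37=43 <64 → l++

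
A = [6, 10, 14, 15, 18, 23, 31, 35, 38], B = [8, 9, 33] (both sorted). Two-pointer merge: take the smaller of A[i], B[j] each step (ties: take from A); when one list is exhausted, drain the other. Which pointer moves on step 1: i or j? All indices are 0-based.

i=0 j=0: A[i]=6<=B[j]=8 take 6, i++

i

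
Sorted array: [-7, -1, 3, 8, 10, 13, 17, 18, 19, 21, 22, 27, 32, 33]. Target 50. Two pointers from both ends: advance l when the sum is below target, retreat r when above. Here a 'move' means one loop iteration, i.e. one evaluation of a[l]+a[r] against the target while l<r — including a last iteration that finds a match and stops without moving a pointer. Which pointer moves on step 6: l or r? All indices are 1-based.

l

[1,14] -7+33=26 <50 → l++
[2,14] -1+33=32 <50 → l++
[3,14] 3+33=36 <50 → l++
[4,14] 8+33=41 <50 → l++
[5,14] 10+33=43 <50 → l++
[6,14] 13+33=46 <50 → l++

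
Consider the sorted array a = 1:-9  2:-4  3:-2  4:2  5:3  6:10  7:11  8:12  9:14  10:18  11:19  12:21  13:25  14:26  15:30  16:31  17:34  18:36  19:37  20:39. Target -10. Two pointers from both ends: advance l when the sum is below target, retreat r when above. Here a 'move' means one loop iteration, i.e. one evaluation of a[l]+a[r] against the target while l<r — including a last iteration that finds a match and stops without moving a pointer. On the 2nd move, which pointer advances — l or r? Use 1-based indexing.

r

[1,20] -9+39=30 >-10 → r--
[1,19] -9+37=28 >-10 → r--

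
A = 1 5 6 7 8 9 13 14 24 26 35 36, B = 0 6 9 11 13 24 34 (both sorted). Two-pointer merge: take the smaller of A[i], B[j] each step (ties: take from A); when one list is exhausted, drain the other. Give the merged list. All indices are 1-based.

[i=1,j=1] A[i]=1>B[j]=0 take 0 → j++
[i=1,j=2] A[i]=1<=B[j]=6 take 1 → i++
[i=2,j=2] A[i]=5<=B[j]=6 take 5 → i++
[i=3,j=2] A[i]=6<=B[j]=6 take 6 → i++
[i=4,j=2] A[i]=7>B[j]=6 take 6 → j++
[i=4,j=3] A[i]=7<=B[j]=9 take 7 → i++
[i=5,j=3] A[i]=8<=B[j]=9 take 8 → i++
[i=6,j=3] A[i]=9<=B[j]=9 take 9 → i++
[i=7,j=3] A[i]=13>B[j]=9 take 9 → j++
[i=7,j=4] A[i]=13>B[j]=11 take 11 → j++
[i=7,j=5] A[i]=13<=B[j]=13 take 13 → i++
[i=8,j=5] A[i]=14>B[j]=13 take 13 → j++
[i=8,j=6] A[i]=14<=B[j]=24 take 14 → i++
[i=9,j=6] A[i]=24<=B[j]=24 take 24 → i++
[i=10,j=6] A[i]=26>B[j]=24 take 24 → j++
[i=10,j=7] A[i]=26<=B[j]=34 take 26 → i++
[i=11,j=7] A[i]=35>B[j]=34 take 34 → j++
[i=11,j=8] B done, take A[i]=35 → i++
[i=12,j=8] B done, take A[i]=36 → i++

[0, 1, 5, 6, 6, 7, 8, 9, 9, 11, 13, 13, 14, 24, 24, 26, 34, 35, 36]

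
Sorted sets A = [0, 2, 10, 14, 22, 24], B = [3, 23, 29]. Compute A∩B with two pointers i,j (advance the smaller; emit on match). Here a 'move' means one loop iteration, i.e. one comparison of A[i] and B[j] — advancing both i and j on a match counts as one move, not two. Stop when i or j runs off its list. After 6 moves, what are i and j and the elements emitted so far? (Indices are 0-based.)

i=5, j=1, emitted=[]

[i=0,j=0] 0<3 → i++
[i=1,j=0] 2<3 → i++
[i=2,j=0] 10>3 → j++
[i=2,j=1] 10<23 → i++
[i=3,j=1] 14<23 → i++
[i=4,j=1] 22<23 → i++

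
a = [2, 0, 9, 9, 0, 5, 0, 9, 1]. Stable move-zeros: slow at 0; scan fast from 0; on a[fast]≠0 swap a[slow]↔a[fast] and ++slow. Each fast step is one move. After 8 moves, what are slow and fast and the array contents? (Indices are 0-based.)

slow=5, fast=8, a=[2, 9, 9, 5, 9, 0, 0, 0, 1]

(s=0,f=0) a[fast]=2≠0 swap→a[0]=2 → slow++,fast++
(s=1,f=1) a[fast]=0 → fast++
(s=1,f=2) a[fast]=9≠0 swap→a[1]=9 → slow++,fast++
(s=2,f=3) a[fast]=9≠0 swap→a[2]=9 → slow++,fast++
(s=3,f=4) a[fast]=0 → fast++
(s=3,f=5) a[fast]=5≠0 swap→a[3]=5 → slow++,fast++
(s=4,f=6) a[fast]=0 → fast++
(s=4,f=7) a[fast]=9≠0 swap→a[4]=9 → slow++,fast++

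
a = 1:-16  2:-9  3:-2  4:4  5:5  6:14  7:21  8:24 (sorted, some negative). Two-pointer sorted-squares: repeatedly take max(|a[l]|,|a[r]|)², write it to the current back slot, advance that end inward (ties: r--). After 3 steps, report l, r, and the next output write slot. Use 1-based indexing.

[1,8] |-16|<=|24| out[8]=576 → r--
[1,7] |-16|<=|21| out[7]=441 → r--
[1,6] |-16|>|14| out[6]=256 → l++

l=2, r=6, next write slot=5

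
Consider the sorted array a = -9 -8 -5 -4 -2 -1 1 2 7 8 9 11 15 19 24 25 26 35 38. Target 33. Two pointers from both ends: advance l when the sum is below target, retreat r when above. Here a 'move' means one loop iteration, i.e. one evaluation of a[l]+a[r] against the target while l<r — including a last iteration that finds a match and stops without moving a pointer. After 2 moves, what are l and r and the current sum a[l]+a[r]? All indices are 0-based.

l=0 r=18: -9+38=29 <33, l++
l=1 r=18: -8+38=30 <33, l++

l=2, r=18, sum=33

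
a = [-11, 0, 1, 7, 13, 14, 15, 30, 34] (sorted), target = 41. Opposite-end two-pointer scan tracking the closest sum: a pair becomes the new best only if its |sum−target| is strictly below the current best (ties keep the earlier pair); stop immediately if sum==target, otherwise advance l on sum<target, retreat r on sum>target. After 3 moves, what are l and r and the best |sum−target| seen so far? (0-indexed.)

l=0 r=8: -11+34=23 d=18 *, l++
l=1 r=8: 0+34=34 d=7 *, l++
l=2 r=8: 1+34=35 d=6 *, l++

l=3, r=8, best |Δ|=6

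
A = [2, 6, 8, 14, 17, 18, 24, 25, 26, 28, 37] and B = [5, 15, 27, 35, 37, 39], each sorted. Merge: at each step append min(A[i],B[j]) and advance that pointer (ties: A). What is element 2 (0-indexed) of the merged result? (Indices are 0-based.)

i=0 j=0: A[i]=2<=B[j]=5 take 2, i++
i=1 j=0: A[i]=6>B[j]=5 take 5, j++
i=1 j=1: A[i]=6<=B[j]=15 take 6, i++
i=2 j=1: A[i]=8<=B[j]=15 take 8, i++
i=3 j=1: A[i]=14<=B[j]=15 take 14, i++
i=4 j=1: A[i]=17>B[j]=15 take 15, j++
i=4 j=2: A[i]=17<=B[j]=27 take 17, i++
i=5 j=2: A[i]=18<=B[j]=27 take 18, i++
i=6 j=2: A[i]=24<=B[j]=27 take 24, i++
i=7 j=2: A[i]=25<=B[j]=27 take 25, i++
i=8 j=2: A[i]=26<=B[j]=27 take 26, i++
i=9 j=2: A[i]=28>B[j]=27 take 27, j++
i=9 j=3: A[i]=28<=B[j]=35 take 28, i++
i=10 j=3: A[i]=37>B[j]=35 take 35, j++
i=10 j=4: A[i]=37<=B[j]=37 take 37, i++
i=11 j=4: A done, take B[j]=37, j++
i=11 j=5: A done, take B[j]=39, j++

merged[2] = 6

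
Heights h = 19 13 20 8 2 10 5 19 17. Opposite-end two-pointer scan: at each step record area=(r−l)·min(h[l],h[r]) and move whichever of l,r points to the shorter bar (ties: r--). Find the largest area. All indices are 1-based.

[1,9] min(19,17)*8=136 best=136 * → r--
[1,8] min(19,19)*7=133 best=136 → r--
[1,7] min(19,5)*6=30 best=136 → r--
[1,6] min(19,10)*5=50 best=136 → r--
[1,5] min(19,2)*4=8 best=136 → r--
[1,4] min(19,8)*3=24 best=136 → r--
[1,3] min(19,20)*2=38 best=136 → l++
[2,3] min(13,20)*1=13 best=136 → l++

max area = 136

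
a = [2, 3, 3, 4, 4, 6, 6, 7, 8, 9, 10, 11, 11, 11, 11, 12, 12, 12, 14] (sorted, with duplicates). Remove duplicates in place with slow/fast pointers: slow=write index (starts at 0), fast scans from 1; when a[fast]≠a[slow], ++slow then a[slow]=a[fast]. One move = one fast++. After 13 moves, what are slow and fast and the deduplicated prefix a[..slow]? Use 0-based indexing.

slow=0 fast=1: a[fast]=3≠a[slow]=2 write a[1]=3, slow++,fast++
slow=1 fast=2: a[fast]=3=a[slow] dup, fast++
slow=1 fast=3: a[fast]=4≠a[slow]=3 write a[2]=4, slow++,fast++
slow=2 fast=4: a[fast]=4=a[slow] dup, fast++
slow=2 fast=5: a[fast]=6≠a[slow]=4 write a[3]=6, slow++,fast++
slow=3 fast=6: a[fast]=6=a[slow] dup, fast++
slow=3 fast=7: a[fast]=7≠a[slow]=6 write a[4]=7, slow++,fast++
slow=4 fast=8: a[fast]=8≠a[slow]=7 write a[5]=8, slow++,fast++
slow=5 fast=9: a[fast]=9≠a[slow]=8 write a[6]=9, slow++,fast++
slow=6 fast=10: a[fast]=10≠a[slow]=9 write a[7]=10, slow++,fast++
slow=7 fast=11: a[fast]=11≠a[slow]=10 write a[8]=11, slow++,fast++
slow=8 fast=12: a[fast]=11=a[slow] dup, fast++
slow=8 fast=13: a[fast]=11=a[slow] dup, fast++

slow=8, fast=14, prefix=[2, 3, 4, 6, 7, 8, 9, 10, 11]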